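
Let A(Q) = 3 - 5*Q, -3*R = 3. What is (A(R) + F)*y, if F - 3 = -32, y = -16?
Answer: 336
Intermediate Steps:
R = -1 (R = -1/3*3 = -1)
F = -29 (F = 3 - 32 = -29)
(A(R) + F)*y = ((3 - 5*(-1)) - 29)*(-16) = ((3 + 5) - 29)*(-16) = (8 - 29)*(-16) = -21*(-16) = 336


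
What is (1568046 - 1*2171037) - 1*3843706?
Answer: -4446697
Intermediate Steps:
(1568046 - 1*2171037) - 1*3843706 = (1568046 - 2171037) - 3843706 = -602991 - 3843706 = -4446697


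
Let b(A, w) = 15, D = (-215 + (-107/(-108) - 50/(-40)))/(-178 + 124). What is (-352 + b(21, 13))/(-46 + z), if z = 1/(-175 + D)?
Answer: 168099307/22948222 ≈ 7.3252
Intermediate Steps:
D = 11489/2916 (D = (-215 + (-107*(-1/108) - 50*(-1/40)))/(-54) = (-215 + (107/108 + 5/4))*(-1/54) = (-215 + 121/54)*(-1/54) = -11489/54*(-1/54) = 11489/2916 ≈ 3.9400)
z = -2916/498811 (z = 1/(-175 + 11489/2916) = 1/(-498811/2916) = -2916/498811 ≈ -0.0058459)
(-352 + b(21, 13))/(-46 + z) = (-352 + 15)/(-46 - 2916/498811) = -337/(-22948222/498811) = -337*(-498811/22948222) = 168099307/22948222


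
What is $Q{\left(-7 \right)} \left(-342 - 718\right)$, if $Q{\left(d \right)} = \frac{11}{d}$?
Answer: $\frac{11660}{7} \approx 1665.7$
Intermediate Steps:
$Q{\left(-7 \right)} \left(-342 - 718\right) = \frac{11}{-7} \left(-342 - 718\right) = 11 \left(- \frac{1}{7}\right) \left(-342 - 718\right) = \left(- \frac{11}{7}\right) \left(-1060\right) = \frac{11660}{7}$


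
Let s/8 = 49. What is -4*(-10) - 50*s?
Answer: -19560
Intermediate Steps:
s = 392 (s = 8*49 = 392)
-4*(-10) - 50*s = -4*(-10) - 50*392 = 40 - 19600 = -19560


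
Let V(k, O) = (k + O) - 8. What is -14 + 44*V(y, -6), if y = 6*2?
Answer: -102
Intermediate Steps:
y = 12
V(k, O) = -8 + O + k (V(k, O) = (O + k) - 8 = -8 + O + k)
-14 + 44*V(y, -6) = -14 + 44*(-8 - 6 + 12) = -14 + 44*(-2) = -14 - 88 = -102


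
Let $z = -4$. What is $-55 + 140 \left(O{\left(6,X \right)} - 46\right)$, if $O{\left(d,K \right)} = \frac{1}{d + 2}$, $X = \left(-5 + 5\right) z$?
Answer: $- \frac{12955}{2} \approx -6477.5$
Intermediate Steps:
$X = 0$ ($X = \left(-5 + 5\right) \left(-4\right) = 0 \left(-4\right) = 0$)
$O{\left(d,K \right)} = \frac{1}{2 + d}$
$-55 + 140 \left(O{\left(6,X \right)} - 46\right) = -55 + 140 \left(\frac{1}{2 + 6} - 46\right) = -55 + 140 \left(\frac{1}{8} - 46\right) = -55 + 140 \left(- \frac{367}{8}\right) = -55 - \frac{12845}{2} = - \frac{12955}{2}$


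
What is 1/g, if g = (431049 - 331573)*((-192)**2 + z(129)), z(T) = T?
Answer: 1/3679915668 ≈ 2.7175e-10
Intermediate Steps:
g = 3679915668 (g = (431049 - 331573)*((-192)**2 + 129) = 99476*(36864 + 129) = 99476*36993 = 3679915668)
1/g = 1/3679915668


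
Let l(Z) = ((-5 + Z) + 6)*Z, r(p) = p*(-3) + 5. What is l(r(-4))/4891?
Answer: 306/4891 ≈ 0.062564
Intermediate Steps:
r(p) = 5 - 3*p (r(p) = -3*p + 5 = 5 - 3*p)
l(Z) = Z*(1 + Z) (l(Z) = (1 + Z)*Z = Z*(1 + Z))
l(r(-4))/4891 = ((5 - 3*(-4))*(1 + (5 - 3*(-4))))/4891 = ((5 + 12)*(1 + (5 + 12)))*(1/4891) = (17*(1 + 17))*(1/4891) = (17*18)*(1/4891) = 306*(1/4891) = 306/4891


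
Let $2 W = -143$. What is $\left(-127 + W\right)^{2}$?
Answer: $\frac{157609}{4} \approx 39402.0$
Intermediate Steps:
$W = - \frac{143}{2}$ ($W = \frac{1}{2} \left(-143\right) = - \frac{143}{2} \approx -71.5$)
$\left(-127 + W\right)^{2} = \left(-127 - \frac{143}{2}\right)^{2} = \left(- \frac{397}{2}\right)^{2} = \frac{157609}{4}$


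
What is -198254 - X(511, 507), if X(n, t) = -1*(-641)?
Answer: -198895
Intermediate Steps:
X(n, t) = 641
-198254 - X(511, 507) = -198254 - 1*641 = -198254 - 641 = -198895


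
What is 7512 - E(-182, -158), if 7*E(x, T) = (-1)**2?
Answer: 52583/7 ≈ 7511.9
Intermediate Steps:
E(x, T) = 1/7 (E(x, T) = (1/7)*(-1)**2 = (1/7)*1 = 1/7)
7512 - E(-182, -158) = 7512 - 1*1/7 = 7512 - 1/7 = 52583/7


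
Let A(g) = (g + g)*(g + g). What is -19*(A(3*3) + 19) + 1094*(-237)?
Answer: -265795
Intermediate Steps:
A(g) = 4*g² (A(g) = (2*g)*(2*g) = 4*g²)
-19*(A(3*3) + 19) + 1094*(-237) = -19*(4*(3*3)² + 19) + 1094*(-237) = -19*(4*9² + 19) - 259278 = -19*(4*81 + 19) - 259278 = -19*(324 + 19) - 259278 = -19*343 - 259278 = -6517 - 259278 = -265795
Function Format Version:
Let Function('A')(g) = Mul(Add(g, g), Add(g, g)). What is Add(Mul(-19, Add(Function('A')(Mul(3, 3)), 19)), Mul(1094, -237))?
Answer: -265795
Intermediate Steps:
Function('A')(g) = Mul(4, Pow(g, 2)) (Function('A')(g) = Mul(Mul(2, g), Mul(2, g)) = Mul(4, Pow(g, 2)))
Add(Mul(-19, Add(Function('A')(Mul(3, 3)), 19)), Mul(1094, -237)) = Add(Mul(-19, Add(Mul(4, Pow(Mul(3, 3), 2)), 19)), Mul(1094, -237)) = Add(Mul(-19, Add(Mul(4, Pow(9, 2)), 19)), -259278) = Add(Mul(-19, Add(Mul(4, 81), 19)), -259278) = Add(Mul(-19, Add(324, 19)), -259278) = Add(Mul(-19, 343), -259278) = Add(-6517, -259278) = -265795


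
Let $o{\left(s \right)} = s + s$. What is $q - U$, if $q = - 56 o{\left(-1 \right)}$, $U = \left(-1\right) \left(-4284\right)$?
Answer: $-4172$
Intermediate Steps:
$o{\left(s \right)} = 2 s$
$U = 4284$
$q = 112$ ($q = - 56 \cdot 2 \left(-1\right) = \left(-56\right) \left(-2\right) = 112$)
$q - U = 112 - 4284 = -4172$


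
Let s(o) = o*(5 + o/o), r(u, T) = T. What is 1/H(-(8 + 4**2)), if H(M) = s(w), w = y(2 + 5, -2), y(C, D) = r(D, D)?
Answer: -1/12 ≈ -0.083333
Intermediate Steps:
y(C, D) = D
w = -2
s(o) = 6*o (s(o) = o*(5 + 1) = o*6 = 6*o)
H(M) = -12 (H(M) = 6*(-2) = -12)
1/H(-(8 + 4**2)) = 1/(-12) = -1/12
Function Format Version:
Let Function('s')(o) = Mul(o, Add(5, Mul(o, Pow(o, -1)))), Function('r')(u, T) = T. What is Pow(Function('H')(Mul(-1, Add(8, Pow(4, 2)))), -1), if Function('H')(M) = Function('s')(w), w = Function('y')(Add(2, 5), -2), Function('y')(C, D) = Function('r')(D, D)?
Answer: Rational(-1, 12) ≈ -0.083333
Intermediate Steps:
Function('y')(C, D) = D
w = -2
Function('s')(o) = Mul(6, o) (Function('s')(o) = Mul(o, Add(5, 1)) = Mul(o, 6) = Mul(6, o))
Function('H')(M) = -12 (Function('H')(M) = Mul(6, -2) = -12)
Pow(Function('H')(Mul(-1, Add(8, Pow(4, 2)))), -1) = Pow(-12, -1) = Rational(-1, 12)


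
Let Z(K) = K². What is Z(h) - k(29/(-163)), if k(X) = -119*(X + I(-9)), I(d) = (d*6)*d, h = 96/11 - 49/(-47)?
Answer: 2522954039862/43568107 ≈ 57908.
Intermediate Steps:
h = 5051/517 (h = 96*(1/11) - 49*(-1/47) = 96/11 + 49/47 = 5051/517 ≈ 9.7698)
I(d) = 6*d² (I(d) = (6*d)*d = 6*d²)
k(X) = -57834 - 119*X (k(X) = -119*(X + 6*(-9)²) = -119*(X + 6*81) = -119*(X + 486) = -119*(486 + X) = -57834 - 119*X)
Z(h) - k(29/(-163)) = (5051/517)² - (-57834 - 3451/(-163)) = 25512601/267289 - (-57834 - 3451*(-1)/163) = 25512601/267289 - (-57834 - 119*(-29/163)) = 25512601/267289 - (-57834 + 3451/163) = 25512601/267289 - 1*(-9423491/163) = 25512601/267289 + 9423491/163 = 2522954039862/43568107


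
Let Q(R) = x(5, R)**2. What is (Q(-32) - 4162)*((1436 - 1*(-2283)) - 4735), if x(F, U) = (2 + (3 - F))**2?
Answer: 4228592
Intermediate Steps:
x(F, U) = (5 - F)**2
Q(R) = 0 (Q(R) = ((-5 + 5)**2)**2 = (0**2)**2 = 0**2 = 0)
(Q(-32) - 4162)*((1436 - 1*(-2283)) - 4735) = (0 - 4162)*((1436 - 1*(-2283)) - 4735) = -4162*((1436 + 2283) - 4735) = -4162*(3719 - 4735) = -4162*(-1016) = 4228592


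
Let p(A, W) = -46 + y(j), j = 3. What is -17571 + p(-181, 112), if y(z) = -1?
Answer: -17618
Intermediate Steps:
p(A, W) = -47 (p(A, W) = -46 - 1 = -47)
-17571 + p(-181, 112) = -17571 - 47 = -17618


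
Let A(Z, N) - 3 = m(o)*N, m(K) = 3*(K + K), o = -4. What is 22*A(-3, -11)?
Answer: 5874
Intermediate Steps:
m(K) = 6*K (m(K) = 3*(2*K) = 6*K)
A(Z, N) = 3 - 24*N (A(Z, N) = 3 + (6*(-4))*N = 3 - 24*N)
22*A(-3, -11) = 22*(3 - 24*(-11)) = 22*(3 + 264) = 22*267 = 5874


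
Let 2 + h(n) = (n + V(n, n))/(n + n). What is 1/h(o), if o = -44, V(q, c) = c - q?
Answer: -⅔ ≈ -0.66667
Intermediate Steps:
h(n) = -3/2 (h(n) = -2 + (n + (n - n))/(n + n) = -2 + (n + 0)/((2*n)) = -2 + n*(1/(2*n)) = -2 + ½ = -3/2)
1/h(o) = 1/(-3/2) = -⅔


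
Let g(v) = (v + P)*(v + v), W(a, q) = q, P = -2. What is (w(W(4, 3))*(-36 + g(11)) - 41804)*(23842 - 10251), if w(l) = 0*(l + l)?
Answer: -568158164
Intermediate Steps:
w(l) = 0 (w(l) = 0*(2*l) = 0)
g(v) = 2*v*(-2 + v) (g(v) = (v - 2)*(v + v) = (-2 + v)*(2*v) = 2*v*(-2 + v))
(w(W(4, 3))*(-36 + g(11)) - 41804)*(23842 - 10251) = (0*(-36 + 2*11*(-2 + 11)) - 41804)*(23842 - 10251) = (0*(-36 + 2*11*9) - 41804)*13591 = (0*(-36 + 198) - 41804)*13591 = (0*162 - 41804)*13591 = (0 - 41804)*13591 = -41804*13591 = -568158164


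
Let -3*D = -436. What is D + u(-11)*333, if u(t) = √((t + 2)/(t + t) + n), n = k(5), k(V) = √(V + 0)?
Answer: 436/3 + 333*√(198 + 484*√5)/22 ≈ 686.92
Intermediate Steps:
D = 436/3 (D = -⅓*(-436) = 436/3 ≈ 145.33)
k(V) = √V
n = √5 ≈ 2.2361
u(t) = √(√5 + (2 + t)/(2*t)) (u(t) = √((t + 2)/(t + t) + √5) = √((2 + t)/((2*t)) + √5) = √((2 + t)*(1/(2*t)) + √5) = √((2 + t)/(2*t) + √5) = √(√5 + (2 + t)/(2*t)))
D + u(-11)*333 = 436/3 + (√(2 + 4*√5 + 4/(-11))/2)*333 = 436/3 + (√(2 + 4*√5 + 4*(-1/11))/2)*333 = 436/3 + (√(2 + 4*√5 - 4/11)/2)*333 = 436/3 + (√(18/11 + 4*√5)/2)*333 = 436/3 + 333*√(18/11 + 4*√5)/2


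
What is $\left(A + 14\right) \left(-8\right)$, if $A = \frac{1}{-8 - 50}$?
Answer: $- \frac{3244}{29} \approx -111.86$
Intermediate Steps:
$A = - \frac{1}{58}$ ($A = \frac{1}{-58} = - \frac{1}{58} \approx -0.017241$)
$\left(A + 14\right) \left(-8\right) = \left(- \frac{1}{58} + 14\right) \left(-8\right) = \frac{811}{58} \left(-8\right) = - \frac{3244}{29}$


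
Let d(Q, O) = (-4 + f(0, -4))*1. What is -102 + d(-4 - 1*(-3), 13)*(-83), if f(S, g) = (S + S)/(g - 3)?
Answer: 230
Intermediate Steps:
f(S, g) = 2*S/(-3 + g) (f(S, g) = (2*S)/(-3 + g) = 2*S/(-3 + g))
d(Q, O) = -4 (d(Q, O) = (-4 + 2*0/(-3 - 4))*1 = (-4 + 2*0/(-7))*1 = (-4 + 2*0*(-⅐))*1 = (-4 + 0)*1 = -4*1 = -4)
-102 + d(-4 - 1*(-3), 13)*(-83) = -102 - 4*(-83) = -102 + 332 = 230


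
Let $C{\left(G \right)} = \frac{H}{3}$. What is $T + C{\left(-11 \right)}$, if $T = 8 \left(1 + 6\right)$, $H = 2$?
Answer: $\frac{170}{3} \approx 56.667$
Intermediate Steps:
$C{\left(G \right)} = \frac{2}{3}$
$T = 56$ ($T = 8 \cdot 7 = 56$)
$T + C{\left(-11 \right)} = 56 + \frac{2}{3} = \frac{170}{3}$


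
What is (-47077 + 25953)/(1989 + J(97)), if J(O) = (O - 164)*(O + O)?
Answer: 21124/11009 ≈ 1.9188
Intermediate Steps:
J(O) = 2*O*(-164 + O) (J(O) = (-164 + O)*(2*O) = 2*O*(-164 + O))
(-47077 + 25953)/(1989 + J(97)) = (-47077 + 25953)/(1989 + 2*97*(-164 + 97)) = -21124/(1989 + 2*97*(-67)) = -21124/(1989 - 12998) = -21124/(-11009) = -21124*(-1/11009) = 21124/11009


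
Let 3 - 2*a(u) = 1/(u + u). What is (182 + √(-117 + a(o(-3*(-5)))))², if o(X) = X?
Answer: (5460 + I*√103965)²/900 ≈ 33009.0 + 3912.2*I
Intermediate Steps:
a(u) = 3/2 - 1/(4*u) (a(u) = 3/2 - 1/(2*(u + u)) = 3/2 - 1/(2*u)/2 = 3/2 - 1/(4*u))
(182 + √(-117 + a(o(-3*(-5)))))² = (182 + √(-117 + (-1 + 6*(-3*(-5)))/(4*((-3*(-5))))))² = (182 + √(-117 + (¼)*(-1 + 6*15)/15))² = (182 + √(-117 + (¼)*(1/15)*(-1 + 90)))² = (182 + √(-117 + (¼)*(1/15)*89))² = (182 + √(-117 + 89/60))² = (182 + √(-6931/60))² = (182 + I*√103965/30)²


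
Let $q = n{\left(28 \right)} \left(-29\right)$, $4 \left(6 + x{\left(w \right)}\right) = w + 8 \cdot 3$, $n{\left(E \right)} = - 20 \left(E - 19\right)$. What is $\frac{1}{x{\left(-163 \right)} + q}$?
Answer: $\frac{4}{20717} \approx 0.00019308$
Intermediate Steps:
$n{\left(E \right)} = 380 - 20 E$ ($n{\left(E \right)} = - 20 \left(-19 + E\right) = 380 - 20 E$)
$x{\left(w \right)} = \frac{w}{4}$ ($x{\left(w \right)} = -6 + \frac{w + 8 \cdot 3}{4} = -6 + \frac{w + 24}{4} = -6 + \frac{24 + w}{4} = -6 + \left(6 + \frac{w}{4}\right) = \frac{w}{4}$)
$q = 5220$ ($q = \left(380 - 560\right) \left(-29\right) = \left(-180\right) \left(-29\right) = 5220$)
$\frac{1}{x{\left(-163 \right)} + q} = \frac{1}{\frac{1}{4} \left(-163\right) + 5220} = \frac{1}{- \frac{163}{4} + 5220} = \frac{1}{\frac{20717}{4}} = \frac{4}{20717}$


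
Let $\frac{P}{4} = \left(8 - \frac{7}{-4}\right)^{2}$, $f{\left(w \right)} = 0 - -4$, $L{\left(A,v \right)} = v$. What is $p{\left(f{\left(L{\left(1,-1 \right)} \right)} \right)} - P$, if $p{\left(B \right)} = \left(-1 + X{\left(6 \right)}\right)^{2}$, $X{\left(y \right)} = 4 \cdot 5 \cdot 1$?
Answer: $- \frac{77}{4} \approx -19.25$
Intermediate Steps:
$X{\left(y \right)} = 20$ ($X{\left(y \right)} = 20 \cdot 1 = 20$)
$f{\left(w \right)} = 4$ ($f{\left(w \right)} = 0 + 4 = 4$)
$p{\left(B \right)} = 361$ ($p{\left(B \right)} = \left(-1 + 20\right)^{2} = 19^{2} = 361$)
$P = \frac{1521}{4}$ ($P = 4 \left(8 - \frac{7}{-4}\right)^{2} = 4 \left(8 - - \frac{7}{4}\right)^{2} = 4 \left(8 + \frac{7}{4}\right)^{2} = 4 \left(\frac{39}{4}\right)^{2} = 4 \cdot \frac{1521}{16} = \frac{1521}{4} \approx 380.25$)
$p{\left(f{\left(L{\left(1,-1 \right)} \right)} \right)} - P = 361 - \frac{1521}{4} = - \frac{77}{4}$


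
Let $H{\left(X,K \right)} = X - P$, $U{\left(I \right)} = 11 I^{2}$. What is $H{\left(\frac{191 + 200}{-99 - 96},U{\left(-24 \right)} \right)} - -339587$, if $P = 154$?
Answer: $\frac{66189044}{195} \approx 3.3943 \cdot 10^{5}$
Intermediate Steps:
$H{\left(X,K \right)} = -154 + X$ ($H{\left(X,K \right)} = X - 154 = -154 + X$)
$H{\left(\frac{191 + 200}{-99 - 96},U{\left(-24 \right)} \right)} - -339587 = \left(-154 + \frac{191 + 200}{-99 - 96}\right) - -339587 = \left(-154 + \frac{391}{-195}\right) + 339587 = \left(-154 + 391 \left(- \frac{1}{195}\right)\right) + 339587 = \left(-154 - \frac{391}{195}\right) + 339587 = - \frac{30421}{195} + 339587 = \frac{66189044}{195}$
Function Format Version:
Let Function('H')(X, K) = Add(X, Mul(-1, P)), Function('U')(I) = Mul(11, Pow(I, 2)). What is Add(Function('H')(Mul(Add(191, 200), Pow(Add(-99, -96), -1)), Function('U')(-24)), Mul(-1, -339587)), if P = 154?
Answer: Rational(66189044, 195) ≈ 3.3943e+5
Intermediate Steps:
Function('H')(X, K) = Add(-154, X) (Function('H')(X, K) = Add(X, Mul(-1, 154)) = Add(X, -154) = Add(-154, X))
Add(Function('H')(Mul(Add(191, 200), Pow(Add(-99, -96), -1)), Function('U')(-24)), Mul(-1, -339587)) = Add(Add(-154, Mul(Add(191, 200), Pow(Add(-99, -96), -1))), Mul(-1, -339587)) = Add(Add(-154, Mul(391, Pow(-195, -1))), 339587) = Add(Add(-154, Mul(391, Rational(-1, 195))), 339587) = Add(Add(-154, Rational(-391, 195)), 339587) = Add(Rational(-30421, 195), 339587) = Rational(66189044, 195)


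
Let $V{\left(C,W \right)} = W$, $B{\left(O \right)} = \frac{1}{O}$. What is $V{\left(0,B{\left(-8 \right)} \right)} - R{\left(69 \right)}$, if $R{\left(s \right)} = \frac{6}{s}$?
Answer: $- \frac{39}{184} \approx -0.21196$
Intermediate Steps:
$V{\left(0,B{\left(-8 \right)} \right)} - R{\left(69 \right)} = \frac{1}{-8} - \frac{6}{69} = - \frac{1}{8} - 6 \cdot \frac{1}{69} = - \frac{1}{8} - \frac{2}{23} = - \frac{39}{184}$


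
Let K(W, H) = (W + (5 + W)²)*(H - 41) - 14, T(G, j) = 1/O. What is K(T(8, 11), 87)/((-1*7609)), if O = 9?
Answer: -96616/616329 ≈ -0.15676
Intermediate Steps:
T(G, j) = ⅑ (T(G, j) = 1/9 = ⅑)
K(W, H) = -14 + (-41 + H)*(W + (5 + W)²) (K(W, H) = (W + (5 + W)²)*(-41 + H) - 14 = (-41 + H)*(W + (5 + W)²) - 14 = -14 + (-41 + H)*(W + (5 + W)²))
K(T(8, 11), 87)/((-1*7609)) = (-14 - 41*⅑ - 41*(5 + ⅑)² + 87*(⅑) + 87*(5 + ⅑)²)/((-1*7609)) = (-14 - 41/9 - 41*(46/9)² + 29/3 + 87*(46/9)²)/(-7609) = (-14 - 41/9 - 41*2116/81 + 29/3 + 87*(2116/81))*(-1/7609) = (-14 - 41/9 - 86756/81 + 29/3 + 61364/27)*(-1/7609) = (96616/81)*(-1/7609) = -96616/616329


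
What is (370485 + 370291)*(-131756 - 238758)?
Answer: -274467878864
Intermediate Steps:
(370485 + 370291)*(-131756 - 238758) = 740776*(-370514) = -274467878864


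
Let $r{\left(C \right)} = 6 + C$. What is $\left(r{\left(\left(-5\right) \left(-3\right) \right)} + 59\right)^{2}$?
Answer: $6400$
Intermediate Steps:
$\left(r{\left(\left(-5\right) \left(-3\right) \right)} + 59\right)^{2} = \left(\left(6 - -15\right) + 59\right)^{2} = \left(\left(6 + 15\right) + 59\right)^{2} = \left(21 + 59\right)^{2} = 80^{2} = 6400$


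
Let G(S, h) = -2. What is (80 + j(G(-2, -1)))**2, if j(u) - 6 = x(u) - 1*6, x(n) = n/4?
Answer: 25281/4 ≈ 6320.3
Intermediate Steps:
x(n) = n/4 (x(n) = n*(1/4) = n/4)
j(u) = u/4 (j(u) = 6 + (u/4 - 1*6) = 6 + (u/4 - 6) = 6 + (-6 + u/4) = u/4)
(80 + j(G(-2, -1)))**2 = (80 + (1/4)*(-2))**2 = (80 - 1/2)**2 = (159/2)**2 = 25281/4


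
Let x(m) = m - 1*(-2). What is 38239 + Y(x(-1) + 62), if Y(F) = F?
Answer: 38302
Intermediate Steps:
x(m) = 2 + m (x(m) = m + 2 = 2 + m)
38239 + Y(x(-1) + 62) = 38239 + ((2 - 1) + 62) = 38239 + (1 + 62) = 38239 + 63 = 38302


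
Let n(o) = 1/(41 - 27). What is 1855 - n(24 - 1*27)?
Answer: 25969/14 ≈ 1854.9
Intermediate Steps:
n(o) = 1/14
1855 - n(24 - 1*27) = 1855 - 1*1/14 = 1855 - 1/14 = 25969/14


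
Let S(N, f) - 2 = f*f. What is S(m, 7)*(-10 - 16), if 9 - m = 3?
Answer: -1326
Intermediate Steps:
m = 6 (m = 9 - 1*3 = 9 - 3 = 6)
S(N, f) = 2 + f² (S(N, f) = 2 + f*f = 2 + f²)
S(m, 7)*(-10 - 16) = (2 + 7²)*(-10 - 16) = (2 + 49)*(-26) = 51*(-26) = -1326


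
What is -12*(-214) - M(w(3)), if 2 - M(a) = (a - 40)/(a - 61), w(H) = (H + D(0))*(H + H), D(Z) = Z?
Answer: 110360/43 ≈ 2566.5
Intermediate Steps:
w(H) = 2*H² (w(H) = (H + 0)*(H + H) = H*(2*H) = 2*H²)
M(a) = 2 - (-40 + a)/(-61 + a) (M(a) = 2 - (a - 40)/(a - 61) = 2 - (-40 + a)/(-61 + a))
-12*(-214) - M(w(3)) = -12*(-214) - (-82 + 2*3²)/(-61 + 2*3²) = 2568 - (-82 + 2*9)/(-61 + 2*9) = 2568 - (-82 + 18)/(-61 + 18) = 2568 - (-64)/(-43) = 2568 - (-1)*(-64)/43 = 2568 - 1*64/43 = 2568 - 64/43 = 110360/43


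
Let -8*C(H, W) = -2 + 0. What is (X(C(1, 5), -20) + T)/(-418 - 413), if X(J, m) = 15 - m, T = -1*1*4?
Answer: -31/831 ≈ -0.037304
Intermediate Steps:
T = -4 (T = -1*4 = -4)
C(H, W) = ¼ (C(H, W) = -(-2 + 0)/8 = -⅛*(-2) = ¼)
(X(C(1, 5), -20) + T)/(-418 - 413) = ((15 - 1*(-20)) - 4)/(-418 - 413) = ((15 + 20) - 4)/(-831) = (35 - 4)*(-1/831) = 31*(-1/831) = -31/831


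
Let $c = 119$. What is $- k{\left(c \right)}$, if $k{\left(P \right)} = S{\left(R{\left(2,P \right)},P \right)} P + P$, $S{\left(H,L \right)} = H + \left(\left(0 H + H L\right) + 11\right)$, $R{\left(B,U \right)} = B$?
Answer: $-29988$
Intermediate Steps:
$S{\left(H,L \right)} = 11 + H + H L$ ($S{\left(H,L \right)} = H + \left(\left(0 + H L\right) + 11\right) = H + \left(H L + 11\right) = H + \left(11 + H L\right) = 11 + H + H L$)
$k{\left(P \right)} = P + P \left(13 + 2 P\right)$ ($k{\left(P \right)} = \left(11 + 2 + 2 P\right) P + P = \left(13 + 2 P\right) P + P = P \left(13 + 2 P\right) + P = P + P \left(13 + 2 P\right)$)
$- k{\left(c \right)} = - 2 \cdot 119 \left(7 + 119\right) = - 2 \cdot 119 \cdot 126 = \left(-1\right) 29988 = -29988$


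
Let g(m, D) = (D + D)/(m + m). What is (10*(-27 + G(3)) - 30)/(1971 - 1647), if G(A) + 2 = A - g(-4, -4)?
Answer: -25/27 ≈ -0.92593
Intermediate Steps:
g(m, D) = D/m (g(m, D) = (2*D)/((2*m)) = (2*D)*(1/(2*m)) = D/m)
G(A) = -3 + A (G(A) = -2 + (A - (-4)/(-4)) = -2 + (A - (-4)*(-1)/4) = -2 + (A - 1*1) = -2 + (A - 1) = -2 + (-1 + A) = -3 + A)
(10*(-27 + G(3)) - 30)/(1971 - 1647) = (10*(-27 + (-3 + 3)) - 30)/(1971 - 1647) = (10*(-27 + 0) - 30)/324 = (10*(-27) - 30)*(1/324) = (-270 - 30)*(1/324) = -300*1/324 = -25/27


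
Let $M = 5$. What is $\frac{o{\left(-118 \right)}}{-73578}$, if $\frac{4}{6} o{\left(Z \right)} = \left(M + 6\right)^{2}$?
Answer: $- \frac{121}{49052} \approx -0.0024668$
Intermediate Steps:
$o{\left(Z \right)} = \frac{363}{2}$ ($o{\left(Z \right)} = \frac{3 \left(5 + 6\right)^{2}}{2} = \frac{3 \cdot 11^{2}}{2} = \frac{3}{2} \cdot 121 = \frac{363}{2}$)
$\frac{o{\left(-118 \right)}}{-73578} = \frac{363}{2 \left(-73578\right)} = \frac{363}{2} \left(- \frac{1}{73578}\right) = - \frac{121}{49052}$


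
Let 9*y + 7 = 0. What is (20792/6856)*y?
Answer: -18193/7713 ≈ -2.3587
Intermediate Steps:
y = -7/9 (y = -7/9 + (1/9)*0 = -7/9 + 0 = -7/9 ≈ -0.77778)
(20792/6856)*y = (20792/6856)*(-7/9) = (20792*(1/6856))*(-7/9) = (2599/857)*(-7/9) = -18193/7713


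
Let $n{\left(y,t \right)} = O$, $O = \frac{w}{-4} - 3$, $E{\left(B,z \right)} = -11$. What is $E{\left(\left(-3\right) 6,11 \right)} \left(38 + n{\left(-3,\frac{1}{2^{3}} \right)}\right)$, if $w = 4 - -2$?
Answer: $- \frac{737}{2} \approx -368.5$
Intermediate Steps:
$w = 6$ ($w = 4 + 2 = 6$)
$O = - \frac{9}{2}$ ($O = \frac{1}{-4} \cdot 6 - 3 = \left(- \frac{1}{4}\right) 6 - 3 = - \frac{3}{2} - 3 = - \frac{9}{2} \approx -4.5$)
$n{\left(y,t \right)} = - \frac{9}{2}$
$E{\left(\left(-3\right) 6,11 \right)} \left(38 + n{\left(-3,\frac{1}{2^{3}} \right)}\right) = - 11 \left(38 - \frac{9}{2}\right) = \left(-11\right) \frac{67}{2} = - \frac{737}{2}$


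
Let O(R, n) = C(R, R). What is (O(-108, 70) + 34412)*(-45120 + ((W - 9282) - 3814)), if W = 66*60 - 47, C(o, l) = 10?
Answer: -1869217866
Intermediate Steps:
W = 3913 (W = 3960 - 47 = 3913)
O(R, n) = 10
(O(-108, 70) + 34412)*(-45120 + ((W - 9282) - 3814)) = (10 + 34412)*(-45120 + ((3913 - 9282) - 3814)) = 34422*(-45120 + (-5369 - 3814)) = 34422*(-45120 - 9183) = 34422*(-54303) = -1869217866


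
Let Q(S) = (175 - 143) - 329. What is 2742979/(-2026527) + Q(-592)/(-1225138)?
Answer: -3359925927583/2482775235726 ≈ -1.3533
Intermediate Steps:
Q(S) = -297 (Q(S) = 32 - 329 = -297)
2742979/(-2026527) + Q(-592)/(-1225138) = 2742979/(-2026527) - 297/(-1225138) = 2742979*(-1/2026527) - 297*(-1/1225138) = -2742979/2026527 + 297/1225138 = -3359925927583/2482775235726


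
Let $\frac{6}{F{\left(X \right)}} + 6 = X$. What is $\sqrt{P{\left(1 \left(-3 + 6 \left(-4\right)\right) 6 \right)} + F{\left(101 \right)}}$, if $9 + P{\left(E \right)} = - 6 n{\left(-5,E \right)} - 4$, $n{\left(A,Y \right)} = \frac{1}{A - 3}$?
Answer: $\frac{i \sqrt{439945}}{190} \approx 3.491 i$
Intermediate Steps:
$F{\left(X \right)} = \frac{6}{-6 + X}$
$n{\left(A,Y \right)} = \frac{1}{-3 + A}$
$P{\left(E \right)} = - \frac{49}{4}$ ($P{\left(E \right)} = -9 - \left(4 + \frac{6}{-3 - 5}\right) = -9 - \left(4 + \frac{6}{-8}\right) = -9 - \frac{13}{4} = - \frac{49}{4}$)
$\sqrt{P{\left(1 \left(-3 + 6 \left(-4\right)\right) 6 \right)} + F{\left(101 \right)}} = \sqrt{- \frac{49}{4} + \frac{6}{-6 + 101}} = \sqrt{- \frac{49}{4} + \frac{6}{95}} = \sqrt{- \frac{4631}{380}} = \frac{i \sqrt{439945}}{190}$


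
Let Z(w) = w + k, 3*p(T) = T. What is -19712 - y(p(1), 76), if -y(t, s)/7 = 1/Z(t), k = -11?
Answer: -630805/32 ≈ -19713.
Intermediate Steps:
p(T) = T/3
Z(w) = -11 + w (Z(w) = w - 11 = -11 + w)
y(t, s) = -7/(-11 + t)
-19712 - y(p(1), 76) = -19712 - (-7)/(-11 + (1/3)*1) = -19712 - (-7)/(-11 + 1/3) = -19712 - (-7)/(-32/3) = -19712 - (-7)*(-3)/32 = -19712 - 1*21/32 = -19712 - 21/32 = -630805/32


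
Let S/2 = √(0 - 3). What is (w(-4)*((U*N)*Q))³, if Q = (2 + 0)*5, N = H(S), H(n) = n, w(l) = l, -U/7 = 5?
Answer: -65856000000*I*√3 ≈ -1.1407e+11*I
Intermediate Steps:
U = -35 (U = -7*5 = -35)
S = 2*I*√3 (S = 2*√(0 - 3) = 2*√(-3) = 2*(I*√3) = 2*I*√3 ≈ 3.4641*I)
N = 2*I*√3 ≈ 3.4641*I
Q = 10 (Q = 2*5 = 10)
(w(-4)*((U*N)*Q))³ = (-4*(-70*I*√3)*10)³ = (-(-2800)*I*√3)³ = (2800*I*√3)³ = -65856000000*I*√3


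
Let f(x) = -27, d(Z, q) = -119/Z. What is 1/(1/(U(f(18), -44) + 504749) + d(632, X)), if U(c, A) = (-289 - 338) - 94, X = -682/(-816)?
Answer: -79636424/14994675 ≈ -5.3110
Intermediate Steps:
X = 341/408 (X = -682*(-1/816) = 341/408 ≈ 0.83578)
U(c, A) = -721 (U(c, A) = -627 - 94 = -721)
1/(1/(U(f(18), -44) + 504749) + d(632, X)) = 1/(1/(-721 + 504749) - 119/632) = 1/(1/504028 - 119*1/632) = 1/(1/504028 - 119/632) = 1/(-14994675/79636424) = -79636424/14994675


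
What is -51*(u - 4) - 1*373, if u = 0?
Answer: -169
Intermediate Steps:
-51*(u - 4) - 1*373 = -51*(0 - 4) - 1*373 = -51*(-4) - 373 = 204 - 373 = -169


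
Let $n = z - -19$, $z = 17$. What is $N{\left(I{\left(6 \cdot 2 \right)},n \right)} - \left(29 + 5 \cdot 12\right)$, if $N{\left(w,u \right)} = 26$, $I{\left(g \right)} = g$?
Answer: $-63$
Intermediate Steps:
$n = 36$ ($n = 17 - -19 = 17 + 19 = 36$)
$N{\left(I{\left(6 \cdot 2 \right)},n \right)} - \left(29 + 5 \cdot 12\right) = 26 - \left(29 + 5 \cdot 12\right) = 26 - \left(29 + 60\right) = 26 - 89 = -63$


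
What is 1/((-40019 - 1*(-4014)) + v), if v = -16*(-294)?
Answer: -1/31301 ≈ -3.1948e-5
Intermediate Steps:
v = 4704
1/((-40019 - 1*(-4014)) + v) = 1/((-40019 - 1*(-4014)) + 4704) = 1/((-40019 + 4014) + 4704) = 1/(-36005 + 4704) = 1/(-31301) = -1/31301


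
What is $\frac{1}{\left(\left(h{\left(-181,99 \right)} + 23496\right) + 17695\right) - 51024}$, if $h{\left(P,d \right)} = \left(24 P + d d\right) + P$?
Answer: $- \frac{1}{4557} \approx -0.00021944$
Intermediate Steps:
$h{\left(P,d \right)} = d^{2} + 25 P$ ($h{\left(P,d \right)} = \left(24 P + d^{2}\right) + P = \left(d^{2} + 24 P\right) + P = d^{2} + 25 P$)
$\frac{1}{\left(\left(h{\left(-181,99 \right)} + 23496\right) + 17695\right) - 51024} = \frac{1}{\left(\left(\left(99^{2} + 25 \left(-181\right)\right) + 23496\right) + 17695\right) - 51024} = \frac{1}{\left(\left(\left(9801 - 4525\right) + 23496\right) + 17695\right) - 51024} = \frac{1}{\left(\left(5276 + 23496\right) + 17695\right) - 51024} = \frac{1}{\left(28772 + 17695\right) - 51024} = \frac{1}{46467 - 51024} = \frac{1}{-4557} = - \frac{1}{4557}$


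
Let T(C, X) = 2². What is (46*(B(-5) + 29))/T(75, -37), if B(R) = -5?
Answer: 276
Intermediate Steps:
T(C, X) = 4
(46*(B(-5) + 29))/T(75, -37) = (46*(-5 + 29))/4 = (46*24)*(¼) = 1104*(¼) = 276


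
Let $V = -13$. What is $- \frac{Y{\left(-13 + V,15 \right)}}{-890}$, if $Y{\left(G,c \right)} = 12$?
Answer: $\frac{6}{445} \approx 0.013483$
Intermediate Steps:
$- \frac{Y{\left(-13 + V,15 \right)}}{-890} = - \frac{12}{-890} = - \frac{12 \left(-1\right)}{890} = \left(-1\right) \left(- \frac{6}{445}\right) = \frac{6}{445}$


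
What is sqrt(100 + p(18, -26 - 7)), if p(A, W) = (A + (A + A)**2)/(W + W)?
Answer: sqrt(9691)/11 ≈ 8.9494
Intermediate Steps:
p(A, W) = (A + 4*A**2)/(2*W) (p(A, W) = (A + (2*A)**2)/((2*W)) = (A + 4*A**2)*(1/(2*W)) = (A + 4*A**2)/(2*W))
sqrt(100 + p(18, -26 - 7)) = sqrt(100 + (1/2)*18*(1 + 4*18)/(-26 - 7)) = sqrt(100 + (1/2)*18*(1 + 72)/(-33)) = sqrt(100 + (1/2)*18*(-1/33)*73) = sqrt(100 - 219/11) = sqrt(881/11) = sqrt(9691)/11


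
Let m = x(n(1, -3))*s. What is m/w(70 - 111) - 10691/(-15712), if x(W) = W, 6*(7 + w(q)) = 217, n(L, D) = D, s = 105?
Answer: -794993/78560 ≈ -10.120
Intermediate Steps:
w(q) = 175/6 (w(q) = -7 + (⅙)*217 = -7 + 217/6 = 175/6)
m = -315 (m = -3*105 = -315)
m/w(70 - 111) - 10691/(-15712) = -315/175/6 - 10691/(-15712) = -315*6/175 - 10691*(-1/15712) = -54/5 + 10691/15712 = -794993/78560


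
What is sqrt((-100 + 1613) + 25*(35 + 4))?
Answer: 2*sqrt(622) ≈ 49.880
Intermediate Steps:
sqrt((-100 + 1613) + 25*(35 + 4)) = sqrt(1513 + 25*39) = sqrt(1513 + 975) = sqrt(2488) = 2*sqrt(622)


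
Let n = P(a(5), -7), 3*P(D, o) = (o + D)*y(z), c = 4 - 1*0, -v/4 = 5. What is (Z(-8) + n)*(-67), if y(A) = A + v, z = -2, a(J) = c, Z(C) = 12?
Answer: -2278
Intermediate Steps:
v = -20 (v = -4*5 = -20)
c = 4 (c = 4 + 0 = 4)
a(J) = 4
y(A) = -20 + A (y(A) = A - 20 = -20 + A)
P(D, o) = -22*D/3 - 22*o/3 (P(D, o) = ((o + D)*(-20 - 2))/3 = ((D + o)*(-22))/3 = (-22*D - 22*o)/3 = -22*D/3 - 22*o/3)
n = 22 (n = -22/3*4 - 22/3*(-7) = -88/3 + 154/3 = 22)
(Z(-8) + n)*(-67) = (12 + 22)*(-67) = 34*(-67) = -2278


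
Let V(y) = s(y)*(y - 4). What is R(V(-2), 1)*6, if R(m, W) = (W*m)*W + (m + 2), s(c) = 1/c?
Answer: 48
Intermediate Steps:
V(y) = (-4 + y)/y (V(y) = (y - 4)/y = (-4 + y)/y)
R(m, W) = 2 + m + m*W**2 (R(m, W) = m*W**2 + (2 + m) = 2 + m + m*W**2)
R(V(-2), 1)*6 = (2 + (-4 - 2)/(-2) + ((-4 - 2)/(-2))*1**2)*6 = (2 - 1/2*(-6) - 1/2*(-6)*1)*6 = (2 + 3 + 3*1)*6 = (2 + 3 + 3)*6 = 8*6 = 48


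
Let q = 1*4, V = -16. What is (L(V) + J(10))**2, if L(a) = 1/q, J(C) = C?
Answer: 1681/16 ≈ 105.06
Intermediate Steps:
q = 4
L(a) = 1/4
(L(V) + J(10))**2 = (1/4 + 10)**2 = (41/4)**2 = 1681/16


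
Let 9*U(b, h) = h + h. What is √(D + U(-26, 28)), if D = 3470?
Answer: √31286/3 ≈ 58.959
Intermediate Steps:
U(b, h) = 2*h/9 (U(b, h) = (h + h)/9 = (2*h)/9 = 2*h/9)
√(D + U(-26, 28)) = √(3470 + (2/9)*28) = √(3470 + 56/9) = √(31286/9) = √31286/3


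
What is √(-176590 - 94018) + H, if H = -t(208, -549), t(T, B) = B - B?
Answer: 4*I*√16913 ≈ 520.2*I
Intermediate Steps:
t(T, B) = 0
H = 0 (H = -1*0 = 0)
√(-176590 - 94018) + H = √(-176590 - 94018) + 0 = √(-270608) + 0 = 4*I*√16913 + 0 = 4*I*√16913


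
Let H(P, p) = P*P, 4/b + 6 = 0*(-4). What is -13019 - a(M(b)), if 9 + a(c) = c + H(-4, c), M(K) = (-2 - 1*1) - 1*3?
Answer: -13020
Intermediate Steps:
b = -2/3 (b = 4/(-6 + 0*(-4)) = 4/(-6 + 0) = 4/(-6) = 4*(-1/6) = -2/3 ≈ -0.66667)
M(K) = -6 (M(K) = (-2 - 1) - 3 = -3 - 3 = -6)
H(P, p) = P**2
a(c) = 7 + c (a(c) = -9 + (c + (-4)**2) = -9 + (c + 16) = -9 + (16 + c) = 7 + c)
-13019 - a(M(b)) = -13019 - (7 - 6) = -13019 - 1*1 = -13019 - 1 = -13020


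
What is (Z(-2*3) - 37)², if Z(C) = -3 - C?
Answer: 1156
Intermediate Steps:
(Z(-2*3) - 37)² = ((-3 - (-2)*3) - 37)² = ((-3 - 1*(-6)) - 37)² = ((-3 + 6) - 37)² = (3 - 37)² = (-34)² = 1156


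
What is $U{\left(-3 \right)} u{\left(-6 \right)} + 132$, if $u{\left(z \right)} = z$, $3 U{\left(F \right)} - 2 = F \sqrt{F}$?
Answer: $128 + 6 i \sqrt{3} \approx 128.0 + 10.392 i$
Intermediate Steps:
$U{\left(F \right)} = \frac{2}{3} + \frac{F^{\frac{3}{2}}}{3}$ ($U{\left(F \right)} = \frac{2}{3} + \frac{F \sqrt{F}}{3} = \frac{2}{3} + \frac{F^{\frac{3}{2}}}{3}$)
$U{\left(-3 \right)} u{\left(-6 \right)} + 132 = \left(\frac{2}{3} + \frac{\left(-3\right)^{\frac{3}{2}}}{3}\right) \left(-6\right) + 132 = \left(\frac{2}{3} + \frac{\left(-3\right) i \sqrt{3}}{3}\right) \left(-6\right) + 132 = \left(\frac{2}{3} - i \sqrt{3}\right) \left(-6\right) + 132 = \left(-4 + 6 i \sqrt{3}\right) + 132 = 128 + 6 i \sqrt{3}$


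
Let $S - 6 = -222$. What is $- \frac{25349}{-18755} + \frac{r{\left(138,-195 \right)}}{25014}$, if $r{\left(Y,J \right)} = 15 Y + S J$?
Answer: $\frac{22164596}{7108145} \approx 3.1182$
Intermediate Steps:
$S = -216$ ($S = 6 - 222 = -216$)
$r{\left(Y,J \right)} = - 216 J + 15 Y$ ($r{\left(Y,J \right)} = 15 Y - 216 J = - 216 J + 15 Y$)
$- \frac{25349}{-18755} + \frac{r{\left(138,-195 \right)}}{25014} = - \frac{25349}{-18755} + \frac{\left(-216\right) \left(-195\right) + 15 \cdot 138}{25014} = \left(-25349\right) \left(- \frac{1}{18755}\right) + \left(42120 + 2070\right) \frac{1}{25014} = \frac{25349}{18755} + 44190 \cdot \frac{1}{25014} = \frac{25349}{18755} + \frac{7365}{4169} = \frac{22164596}{7108145}$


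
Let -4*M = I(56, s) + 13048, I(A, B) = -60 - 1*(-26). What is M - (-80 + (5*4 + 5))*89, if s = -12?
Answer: 3283/2 ≈ 1641.5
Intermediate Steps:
I(A, B) = -34 (I(A, B) = -60 + 26 = -34)
M = -6507/2 (M = -(-34 + 13048)/4 = -1/4*13014 = -6507/2 ≈ -3253.5)
M - (-80 + (5*4 + 5))*89 = -6507/2 - (-80 + (5*4 + 5))*89 = -6507/2 - (-80 + (20 + 5))*89 = -6507/2 - (-80 + 25)*89 = -6507/2 - (-55)*89 = -6507/2 - 1*(-4895) = -6507/2 + 4895 = 3283/2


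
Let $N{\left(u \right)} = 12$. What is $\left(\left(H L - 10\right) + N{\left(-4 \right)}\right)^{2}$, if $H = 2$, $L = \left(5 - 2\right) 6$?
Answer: $1444$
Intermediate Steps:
$L = 18$ ($L = 3 \cdot 6 = 18$)
$\left(\left(H L - 10\right) + N{\left(-4 \right)}\right)^{2} = \left(\left(2 \cdot 18 - 10\right) + 12\right)^{2} = \left(\left(36 - 10\right) + 12\right)^{2} = \left(26 + 12\right)^{2} = 38^{2} = 1444$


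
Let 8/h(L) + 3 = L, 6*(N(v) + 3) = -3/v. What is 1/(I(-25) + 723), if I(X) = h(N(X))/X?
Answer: 299/216193 ≈ 0.0013830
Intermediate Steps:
N(v) = -3 - 1/(2*v) (N(v) = -3 + (-3/v)/6 = -3 - 1/(2*v))
h(L) = 8/(-3 + L)
I(X) = 8/(X*(-6 - 1/(2*X))) (I(X) = (8/(-3 + (-3 - 1/(2*X))))/X = (8/(-6 - 1/(2*X)))/X = 8/(X*(-6 - 1/(2*X))))
1/(I(-25) + 723) = 1/(-16/(1 + 12*(-25)) + 723) = 1/(-16/(1 - 300) + 723) = 1/(-16/(-299) + 723) = 1/(-16*(-1/299) + 723) = 1/(16/299 + 723) = 1/(216193/299) = 299/216193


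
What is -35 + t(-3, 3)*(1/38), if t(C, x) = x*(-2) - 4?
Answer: -670/19 ≈ -35.263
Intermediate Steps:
t(C, x) = -4 - 2*x (t(C, x) = -2*x - 4 = -4 - 2*x)
-35 + t(-3, 3)*(1/38) = -35 + (-4 - 2*3)*(1/38) = -35 + (-4 - 6)*(1*(1/38)) = -35 - 10*1/38 = -35 - 5/19 = -670/19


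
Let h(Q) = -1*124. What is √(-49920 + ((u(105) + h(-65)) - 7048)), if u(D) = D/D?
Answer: I*√57091 ≈ 238.94*I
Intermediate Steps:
u(D) = 1
h(Q) = -124
√(-49920 + ((u(105) + h(-65)) - 7048)) = √(-49920 + ((1 - 124) - 7048)) = √(-49920 + (-123 - 7048)) = √(-49920 - 7171) = √(-57091) = I*√57091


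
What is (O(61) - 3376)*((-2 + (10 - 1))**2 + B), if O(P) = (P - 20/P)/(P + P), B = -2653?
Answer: 32706879282/3721 ≈ 8.7898e+6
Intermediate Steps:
O(P) = (P - 20/P)/(2*P) (O(P) = (P - 20/P)/((2*P)) = (P - 20/P)*(1/(2*P)) = (P - 20/P)/(2*P))
(O(61) - 3376)*((-2 + (10 - 1))**2 + B) = ((1/2 - 10/61**2) - 3376)*((-2 + (10 - 1))**2 - 2653) = ((1/2 - 10*1/3721) - 3376)*((-2 + 9)**2 - 2653) = ((1/2 - 10/3721) - 3376)*(7**2 - 2653) = (3701/7442 - 3376)*(49 - 2653) = -25120491/7442*(-2604) = 32706879282/3721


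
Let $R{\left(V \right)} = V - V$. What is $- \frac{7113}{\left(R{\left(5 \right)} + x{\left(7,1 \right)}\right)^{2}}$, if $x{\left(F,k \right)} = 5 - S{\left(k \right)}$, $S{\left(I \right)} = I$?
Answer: $- \frac{7113}{16} \approx -444.56$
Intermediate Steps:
$R{\left(V \right)} = 0$
$x{\left(F,k \right)} = 5 - k$
$- \frac{7113}{\left(R{\left(5 \right)} + x{\left(7,1 \right)}\right)^{2}} = - \frac{7113}{\left(0 + \left(5 - 1\right)\right)^{2}} = - \frac{7113}{\left(0 + 4\right)^{2}} = - \frac{7113}{4^{2}} = - \frac{7113}{16}$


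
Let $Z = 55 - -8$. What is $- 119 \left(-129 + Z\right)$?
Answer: $7854$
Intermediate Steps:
$Z = 63$ ($Z = 55 + 8 = 63$)
$- 119 \left(-129 + Z\right) = - 119 \left(-129 + 63\right) = \left(-119\right) \left(-66\right) = 7854$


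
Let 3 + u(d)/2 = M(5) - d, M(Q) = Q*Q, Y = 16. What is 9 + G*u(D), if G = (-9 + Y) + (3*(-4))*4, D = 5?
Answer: -1385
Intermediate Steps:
M(Q) = Q²
G = -41 (G = (-9 + 16) + (3*(-4))*4 = 7 - 12*4 = 7 - 48 = -41)
u(d) = 44 - 2*d (u(d) = -6 + 2*(5² - d) = -6 + 2*(25 - d) = -6 + (50 - 2*d) = 44 - 2*d)
9 + G*u(D) = 9 - 41*(44 - 2*5) = 9 - 41*(44 - 10) = 9 - 41*34 = 9 - 1394 = -1385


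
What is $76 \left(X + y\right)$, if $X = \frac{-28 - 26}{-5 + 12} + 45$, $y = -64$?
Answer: $- \frac{14212}{7} \approx -2030.3$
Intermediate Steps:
$X = \frac{261}{7}$ ($X = - \frac{54}{7} + 45 = \frac{261}{7} \approx 37.286$)
$76 \left(X + y\right) = 76 \left(\frac{261}{7} - 64\right) = 76 \left(- \frac{187}{7}\right) = - \frac{14212}{7}$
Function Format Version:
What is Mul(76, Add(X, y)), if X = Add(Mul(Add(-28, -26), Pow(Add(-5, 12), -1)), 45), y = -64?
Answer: Rational(-14212, 7) ≈ -2030.3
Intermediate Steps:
X = Rational(261, 7) (X = Add(Mul(-54, Pow(7, -1)), 45) = Add(Mul(-54, Rational(1, 7)), 45) = Add(Rational(-54, 7), 45) = Rational(261, 7) ≈ 37.286)
Mul(76, Add(X, y)) = Mul(76, Add(Rational(261, 7), -64)) = Mul(76, Rational(-187, 7)) = Rational(-14212, 7)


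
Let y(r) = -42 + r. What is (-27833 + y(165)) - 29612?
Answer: -57322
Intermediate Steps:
(-27833 + y(165)) - 29612 = (-27833 + (-42 + 165)) - 29612 = (-27833 + 123) - 29612 = -27710 - 29612 = -57322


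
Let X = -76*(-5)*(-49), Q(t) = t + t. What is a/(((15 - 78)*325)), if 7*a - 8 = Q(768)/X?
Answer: -36856/667177875 ≈ -5.5242e-5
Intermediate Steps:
Q(t) = 2*t
X = -18620 (X = 380*(-49) = -18620)
a = 36856/32585 (a = 8/7 + ((2*768)/(-18620))/7 = 8/7 + (1536*(-1/18620))/7 = 8/7 + (⅐)*(-384/4655) = 8/7 - 384/32585 = 36856/32585 ≈ 1.1311)
a/(((15 - 78)*325)) = 36856/(32585*(((15 - 78)*325))) = 36856/(32585*((-63*325))) = (36856/32585)/(-20475) = (36856/32585)*(-1/20475) = -36856/667177875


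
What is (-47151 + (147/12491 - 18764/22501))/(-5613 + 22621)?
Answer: -6626245354559/2390134163464 ≈ -2.7723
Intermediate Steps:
(-47151 + (147/12491 - 18764/22501))/(-5613 + 22621) = (-47151 + (147*(1/12491) - 18764*1/22501))/17008 = (-47151 + (147/12491 - 18764/22501))*(1/17008) = (-47151 - 231073477/281059991)*(1/17008) = -13252490709118/281059991*1/17008 = -6626245354559/2390134163464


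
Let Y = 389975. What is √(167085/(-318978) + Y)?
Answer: √54428970066130/11814 ≈ 624.48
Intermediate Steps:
√(167085/(-318978) + Y) = √(167085/(-318978) + 389975) = √(167085*(-1/318978) + 389975) = √(-18565/35442 + 389975) = √(13821475385/35442) = √54428970066130/11814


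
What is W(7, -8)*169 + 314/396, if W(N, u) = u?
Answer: -267539/198 ≈ -1351.2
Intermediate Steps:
W(7, -8)*169 + 314/396 = -8*169 + 314/396 = -1352 + 314*(1/396) = -1352 + 157/198 = -267539/198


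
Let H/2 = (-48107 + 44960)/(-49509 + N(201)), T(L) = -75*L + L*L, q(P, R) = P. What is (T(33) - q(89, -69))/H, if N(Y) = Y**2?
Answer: -2239050/1049 ≈ -2134.5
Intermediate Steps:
T(L) = L**2 - 75*L (T(L) = -75*L + L**2 = L**2 - 75*L)
H = 1049/1518 (H = 2*((-48107 + 44960)/(-49509 + 201**2)) = 2*(-3147/(-49509 + 40401)) = 2*(-3147/(-9108)) = 2*(-3147*(-1/9108)) = 2*(1049/3036) = 1049/1518 ≈ 0.69104)
(T(33) - q(89, -69))/H = (33*(-75 + 33) - 1*89)/(1049/1518) = (33*(-42) - 89)*(1518/1049) = (-1386 - 89)*(1518/1049) = -1475*1518/1049 = -2239050/1049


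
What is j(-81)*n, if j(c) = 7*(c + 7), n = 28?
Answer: -14504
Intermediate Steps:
j(c) = 49 + 7*c (j(c) = 7*(7 + c) = 49 + 7*c)
j(-81)*n = (49 + 7*(-81))*28 = (49 - 567)*28 = -518*28 = -14504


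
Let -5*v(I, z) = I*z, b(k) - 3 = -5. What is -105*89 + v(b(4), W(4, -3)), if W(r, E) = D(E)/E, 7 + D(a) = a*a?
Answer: -140179/15 ≈ -9345.3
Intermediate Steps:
D(a) = -7 + a**2 (D(a) = -7 + a*a = -7 + a**2)
b(k) = -2 (b(k) = 3 - 5 = -2)
W(r, E) = (-7 + E**2)/E
v(I, z) = -I*z/5
-105*89 + v(b(4), W(4, -3)) = -105*89 - 1/5*(-2)*(-3 - 7/(-3)) = -9345 - 1/5*(-2)*(-3 - 7*(-1/3)) = -9345 - 1/5*(-2)*(-3 + 7/3) = -9345 - 1/5*(-2)*(-2/3) = -9345 - 4/15 = -140179/15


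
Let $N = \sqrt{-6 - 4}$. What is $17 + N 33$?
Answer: $17 + 33 i \sqrt{10} \approx 17.0 + 104.36 i$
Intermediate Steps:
$N = i \sqrt{10}$ ($N = \sqrt{-10} = i \sqrt{10} \approx 3.1623 i$)
$17 + N 33 = 17 + i \sqrt{10} \cdot 33 = 17 + 33 i \sqrt{10}$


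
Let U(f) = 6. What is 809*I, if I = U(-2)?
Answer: 4854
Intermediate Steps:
I = 6
809*I = 809*6 = 4854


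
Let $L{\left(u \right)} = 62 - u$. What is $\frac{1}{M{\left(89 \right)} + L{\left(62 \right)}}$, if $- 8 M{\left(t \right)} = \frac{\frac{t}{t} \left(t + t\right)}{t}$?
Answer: $-4$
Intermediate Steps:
$M{\left(t \right)} = - \frac{1}{4}$ ($M{\left(t \right)} = - \frac{\frac{t}{t} \left(t + t\right) \frac{1}{t}}{8} = - \frac{1 \cdot 2 t \frac{1}{t}}{8} = - \frac{2 t \frac{1}{t}}{8} = \left(- \frac{1}{8}\right) 2 = - \frac{1}{4}$)
$\frac{1}{M{\left(89 \right)} + L{\left(62 \right)}} = \frac{1}{- \frac{1}{4} + \left(62 - 62\right)} = \frac{1}{- \frac{1}{4} + 0} = \frac{1}{- \frac{1}{4}} = -4$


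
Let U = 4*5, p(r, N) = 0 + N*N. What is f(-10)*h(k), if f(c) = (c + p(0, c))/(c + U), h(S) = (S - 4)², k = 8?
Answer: 144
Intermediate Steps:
p(r, N) = N² (p(r, N) = 0 + N² = N²)
U = 20
h(S) = (-4 + S)²
f(c) = (c + c²)/(20 + c) (f(c) = (c + c²)/(c + 20) = (c + c²)/(20 + c))
f(-10)*h(k) = (-10*(1 - 10)/(20 - 10))*(-4 + 8)² = -10*(-9)/10*4² = -10*⅒*(-9)*16 = 9*16 = 144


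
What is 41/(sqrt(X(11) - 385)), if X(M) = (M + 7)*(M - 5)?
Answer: -41*I*sqrt(277)/277 ≈ -2.4635*I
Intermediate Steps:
X(M) = (-5 + M)*(7 + M) (X(M) = (7 + M)*(-5 + M) = (-5 + M)*(7 + M))
41/(sqrt(X(11) - 385)) = 41/(sqrt((-35 + 11**2 + 2*11) - 385)) = 41/(sqrt((-35 + 121 + 22) - 385)) = 41/(sqrt(108 - 385)) = 41/(sqrt(-277)) = 41/((I*sqrt(277))) = 41*(-I*sqrt(277)/277) = -41*I*sqrt(277)/277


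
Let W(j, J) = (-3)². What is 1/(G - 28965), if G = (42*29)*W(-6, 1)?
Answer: -1/18003 ≈ -5.5546e-5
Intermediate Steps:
W(j, J) = 9
G = 10962 (G = (42*29)*9 = 1218*9 = 10962)
1/(G - 28965) = 1/(10962 - 28965) = 1/(-18003) = -1/18003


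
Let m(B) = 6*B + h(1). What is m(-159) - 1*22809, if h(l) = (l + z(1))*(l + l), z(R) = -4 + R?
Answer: -23767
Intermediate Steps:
h(l) = 2*l*(-3 + l) (h(l) = (l + (-4 + 1))*(l + l) = (l - 3)*(2*l) = (-3 + l)*(2*l) = 2*l*(-3 + l))
m(B) = -4 + 6*B (m(B) = 6*B + 2*1*(-3 + 1) = 6*B + 2*1*(-2) = 6*B - 4 = -4 + 6*B)
m(-159) - 1*22809 = (-4 + 6*(-159)) - 1*22809 = (-4 - 954) - 22809 = -958 - 22809 = -23767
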